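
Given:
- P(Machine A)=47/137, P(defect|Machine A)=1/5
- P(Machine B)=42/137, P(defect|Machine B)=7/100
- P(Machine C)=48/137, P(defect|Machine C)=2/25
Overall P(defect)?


P(B) = Σ P(B|Aᵢ)×P(Aᵢ)
  1/5×47/137 = 47/685
  7/100×42/137 = 147/6850
  2/25×48/137 = 96/3425
Sum = 809/6850

P(defect) = 809/6850 ≈ 11.81%


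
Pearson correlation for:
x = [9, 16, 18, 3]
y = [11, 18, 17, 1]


n=4, Σx=46, Σy=47, Σxy=696, Σx²=670, Σy²=735
r = (4×696 - 46×47)/√((4×670 - 46²)(4×735 - 47²))
= 622/√(564×731) = 622/√412284 ≈ 622/642.0935 ≈ 0.9687

r ≈ 0.9687


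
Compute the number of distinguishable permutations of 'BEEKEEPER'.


Letters: 9, freq: {'B': 1, 'E': 5, 'K': 1, 'P': 1, 'R': 1}
9!/(1!×5!×1!×1!×1!) = 362880/120 = 3024

3024


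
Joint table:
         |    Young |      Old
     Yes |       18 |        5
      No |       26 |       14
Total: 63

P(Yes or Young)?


P(Yes∨Young) = P(Yes) + P(Young) - P(Yes∧Young)
= (23 + 44 - 18)/63 = 49/63 = 7/9

P = 7/9 ≈ 77.78%


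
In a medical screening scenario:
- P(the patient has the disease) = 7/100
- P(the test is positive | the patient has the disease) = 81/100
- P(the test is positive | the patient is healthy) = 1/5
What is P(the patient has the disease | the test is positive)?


Using Bayes' theorem:
P(A|B) = P(B|A)·P(A) / P(B)

P(the test is positive) = 81/100 × 7/100 + 1/5 × 93/100
= 567/10000 + 93/500 = 2427/10000

P(the patient has the disease|the test is positive) = (567/10000) / (2427/10000) = 189/809

P(the patient has the disease|the test is positive) = 189/809 ≈ 23.36%


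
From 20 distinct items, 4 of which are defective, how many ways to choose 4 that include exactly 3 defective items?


Choose 3 of the 4 defective items and 1 of the other 16 items:
C(4,3)×C(16,1) = 4×16 = 64

64


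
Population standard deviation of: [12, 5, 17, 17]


Mean = 51/4
  (12-51/4)²=9/16
  (5-51/4)²=961/16
  (17-51/4)²=289/16
  (17-51/4)²=289/16
Σ(x-μ)² = 387/4
σ² = (387/4)/4 = 387/16

σ = √(387/16) ≈ 4.9181


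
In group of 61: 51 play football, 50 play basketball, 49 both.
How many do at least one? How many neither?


|A∪B| = 51+50-49 = 52
Neither = 61-52 = 9

At least one: 52; Neither: 9


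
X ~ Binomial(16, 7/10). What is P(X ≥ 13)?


P(X ≥ 13) = Σ P(X=i) for i=13..16
P(X=13) = 18312022966923/125000000000000
P(X=14) = 18312022966923/250000000000000
P(X=15) = 14242684529829/625000000000000
P(X=16) = 33232930569601/10000000000000000
Sum = 19668469112621/80000000000000

P(X ≥ 13) = 19668469112621/80000000000000 ≈ 24.59%


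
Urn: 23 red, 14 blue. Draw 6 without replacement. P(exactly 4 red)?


Hypergeometric: C(23,4)×C(14,2)/C(37,6)
= 8855×91/2324784 = 10465/30192

P(X=4) = 10465/30192 ≈ 34.66%


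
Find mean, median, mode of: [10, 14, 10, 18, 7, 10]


Sorted: [7, 10, 10, 10, 14, 18]
Mean = 69/6 = 23/2
Median = 10
Freq: {10: 3, 14: 1, 18: 1, 7: 1}
Mode: [10]

Mean=23/2, Median=10, Mode=10


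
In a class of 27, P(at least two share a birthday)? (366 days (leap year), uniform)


P(all different) = Π(366-i)/366 for i=0..26
= 0.374173
P(match) = 1 - 0.374173 = 0.625827

P ≈ 0.6258 ≈ 62.58%


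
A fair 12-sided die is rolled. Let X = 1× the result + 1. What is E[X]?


E[die] = (1+12)/2 = 13/2
E[X] = 1×13/2 + 1 = 15/2

E[X] = 15/2


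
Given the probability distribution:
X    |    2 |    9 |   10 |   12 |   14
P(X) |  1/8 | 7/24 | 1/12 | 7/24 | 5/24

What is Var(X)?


E[X] = 81/8
E[X²] = 2767/24
Var(X) = E[X²] - (E[X])² = 2767/24 - 6561/64 = 2453/192

Var(X) = 2453/192 ≈ 12.7760


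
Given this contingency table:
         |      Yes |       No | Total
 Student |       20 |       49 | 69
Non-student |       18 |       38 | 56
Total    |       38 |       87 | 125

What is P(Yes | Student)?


P(Yes | Student) = 20/(20+49) = 20/69

P(Yes|Student) = 20/69 ≈ 28.99%


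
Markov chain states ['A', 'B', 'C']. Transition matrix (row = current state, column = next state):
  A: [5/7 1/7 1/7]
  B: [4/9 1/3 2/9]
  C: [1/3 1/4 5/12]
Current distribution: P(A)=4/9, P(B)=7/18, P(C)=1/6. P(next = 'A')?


P(next=A) = Σᵢ P(now=i)×P(i→A)
= 4/9×5/7 + 7/18×4/9 + 1/6×1/3
= 20/63 + 14/81 + 1/18 = 619/1134

P = 619/1134 ≈ 0.5459


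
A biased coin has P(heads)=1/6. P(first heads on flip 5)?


Geometric: P(X=5) = (1-p)^(k-1)×p = (5/6)^4×1/6 = 625/7776

P(X=5) = 625/7776 ≈ 8.04%


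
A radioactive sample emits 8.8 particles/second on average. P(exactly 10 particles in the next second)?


Poisson(λ=8.8): P(X=10) = e^(-λ)×λ^k/k!
= e^(-8.8) × 8.8^10 / 10!
≈ 0.0001507330751 × 2785009760.09 / 3628800 ≈ 0.115684

P(X=10) ≈ 0.115684 ≈ 11.57%


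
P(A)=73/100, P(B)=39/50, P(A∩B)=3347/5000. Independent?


P(A)×P(B) = 2847/5000
P(A∩B) = 3347/5000
Not equal → NOT independent

No, not independent


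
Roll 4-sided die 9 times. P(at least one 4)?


P(no 4)^9 = (3/4)^9 = 19683/262144
P(≥1) = 1 - 19683/262144 = 242461/262144

P = 242461/262144 ≈ 92.49%


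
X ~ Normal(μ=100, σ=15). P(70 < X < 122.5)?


z₁=(70-100)/15=-2.0, z₂=(122.5-100)/15=1.5
P = Φ(1.5) - Φ(-2.0) = 0.933193 - 0.022750 = 0.910443 ≈ 0.9104

P(70 < X < 122.5) ≈ 0.9104


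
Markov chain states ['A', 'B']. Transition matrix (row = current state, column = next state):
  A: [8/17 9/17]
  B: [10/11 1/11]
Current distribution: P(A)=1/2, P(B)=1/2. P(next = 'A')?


P(next=A) = Σᵢ P(now=i)×P(i→A)
= 1/2×8/17 + 1/2×10/11
= 4/17 + 5/11 = 129/187

P = 129/187 ≈ 0.6898


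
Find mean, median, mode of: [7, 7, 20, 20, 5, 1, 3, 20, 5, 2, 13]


Sorted: [1, 2, 3, 5, 5, 7, 7, 13, 20, 20, 20]
Mean = 103/11
Median = 7
Freq: {7: 2, 20: 3, 5: 2, 1: 1, 3: 1, 2: 1, 13: 1}
Mode: [20]

Mean=103/11, Median=7, Mode=20


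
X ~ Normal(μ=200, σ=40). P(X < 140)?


z = (140-200)/40 = -1.5
P(Z < -1.5) = 0.0668

P(X < 140) ≈ 0.0668


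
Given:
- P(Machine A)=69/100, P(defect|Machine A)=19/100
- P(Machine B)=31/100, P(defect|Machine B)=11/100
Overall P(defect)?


P(B) = Σ P(B|Aᵢ)×P(Aᵢ)
  19/100×69/100 = 1311/10000
  11/100×31/100 = 341/10000
Sum = 413/2500

P(defect) = 413/2500 ≈ 16.52%


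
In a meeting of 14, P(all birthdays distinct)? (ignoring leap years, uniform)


P(all different) = Π(365-i)/365 for i=0..13
= (365/365)×(364/365)×...×(352/365)
= 0.776897

P ≈ 0.7769 ≈ 77.69%


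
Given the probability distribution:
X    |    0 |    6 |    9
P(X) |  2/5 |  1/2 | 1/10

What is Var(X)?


E[X] = 39/10
E[X²] = 261/10
Var(X) = E[X²] - (E[X])² = 261/10 - 1521/100 = 1089/100

Var(X) = 1089/100 ≈ 10.8900


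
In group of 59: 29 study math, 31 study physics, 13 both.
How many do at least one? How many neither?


|A∪B| = 29+31-13 = 47
Neither = 59-47 = 12

At least one: 47; Neither: 12


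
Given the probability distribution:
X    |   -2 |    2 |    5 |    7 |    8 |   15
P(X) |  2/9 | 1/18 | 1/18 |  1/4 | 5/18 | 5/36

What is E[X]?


E[X] = Σ x·P(X=x)
= (-2)×(2/9) + (2)×(1/18) + (5)×(1/18) + (7)×(1/4) + (8)×(5/18) + (15)×(5/36)
= 6

E[X] = 6


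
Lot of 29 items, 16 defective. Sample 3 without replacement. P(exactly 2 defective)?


Hypergeometric: C(16,2)×C(13,1)/C(29,3)
= 120×13/3654 = 260/609

P(X=2) = 260/609 ≈ 42.69%


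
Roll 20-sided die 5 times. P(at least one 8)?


P(no 8)^5 = (19/20)^5 = 2476099/3200000
P(≥1) = 1 - 2476099/3200000 = 723901/3200000

P = 723901/3200000 ≈ 22.62%


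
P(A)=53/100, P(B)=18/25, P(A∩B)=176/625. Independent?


P(A)×P(B) = 477/1250
P(A∩B) = 176/625
Not equal → NOT independent

No, not independent


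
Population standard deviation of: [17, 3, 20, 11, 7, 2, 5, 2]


Mean = 67/8
  (17-67/8)²=4761/64
  (3-67/8)²=1849/64
  (20-67/8)²=8649/64
  (11-67/8)²=441/64
  (7-67/8)²=121/64
  (2-67/8)²=2601/64
  (5-67/8)²=729/64
  (2-67/8)²=2601/64
Σ(x-μ)² = 2719/8
σ² = (2719/8)/8 = 2719/64

σ = √(2719/64) ≈ 6.5180


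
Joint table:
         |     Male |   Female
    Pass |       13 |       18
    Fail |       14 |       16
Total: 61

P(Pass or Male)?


P(Pass∨Male) = P(Pass) + P(Male) - P(Pass∧Male)
= (31 + 27 - 13)/61 = 45/61

P = 45/61 ≈ 73.77%


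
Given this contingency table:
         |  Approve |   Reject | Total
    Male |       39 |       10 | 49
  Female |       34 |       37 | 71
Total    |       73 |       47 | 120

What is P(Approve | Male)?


P(Approve | Male) = 39/(39+10) = 39/49

P(Approve|Male) = 39/49 ≈ 79.59%


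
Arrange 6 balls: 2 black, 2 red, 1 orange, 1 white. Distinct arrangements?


6!/(2!×2!×1!×1!) = 180

180


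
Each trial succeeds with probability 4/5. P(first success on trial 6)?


Geometric: P(X=6) = (1-p)^(k-1)×p = (1/5)^5×4/5 = 4/15625

P(X=6) = 4/15625 ≈ 0.03%


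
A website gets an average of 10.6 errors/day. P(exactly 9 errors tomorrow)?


Poisson(λ=10.6): P(X=9) = e^(-λ)×λ^k/k!
= e^(-10.6) × 10.6^9 / 9!
≈ 2.491600973e-05 × 1689478959 / 362880 ≈ 0.116003

P(X=9) ≈ 0.116003 ≈ 11.60%


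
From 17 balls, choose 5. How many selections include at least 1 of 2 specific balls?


Complement: C(17,5) - C(15,5) = 6188 - 3003 = 3185

3185


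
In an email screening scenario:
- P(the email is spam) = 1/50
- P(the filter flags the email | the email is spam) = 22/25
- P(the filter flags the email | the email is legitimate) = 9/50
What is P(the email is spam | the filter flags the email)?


Using Bayes' theorem:
P(A|B) = P(B|A)·P(A) / P(B)

P(the filter flags the email) = 22/25 × 1/50 + 9/50 × 49/50
= 11/625 + 441/2500 = 97/500

P(the email is spam|the filter flags the email) = (11/625) / (97/500) = 44/485

P(the email is spam|the filter flags the email) = 44/485 ≈ 9.07%


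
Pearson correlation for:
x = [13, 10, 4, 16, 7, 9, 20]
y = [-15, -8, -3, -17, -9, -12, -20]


n=7, Σx=79, Σy=-84, Σxy=-1130, Σx²=1071, Σy²=1212
r = (7×(-1130) - 79×(-84))/√((7×1071 - 79²)(7×1212 - (-84)²))
= -1274/√(1256×1428) = -1274/√1793568 ≈ -1274/1339.2416 ≈ -0.9513

r ≈ -0.9513


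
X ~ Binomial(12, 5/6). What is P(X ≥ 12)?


P(X ≥ 12) = Σ P(X=i) for i=12..12
P(X=12) = 244140625/2176782336
Sum = 244140625/2176782336

P(X ≥ 12) = 244140625/2176782336 ≈ 11.22%


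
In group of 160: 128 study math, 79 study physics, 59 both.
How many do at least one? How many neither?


|A∪B| = 128+79-59 = 148
Neither = 160-148 = 12

At least one: 148; Neither: 12


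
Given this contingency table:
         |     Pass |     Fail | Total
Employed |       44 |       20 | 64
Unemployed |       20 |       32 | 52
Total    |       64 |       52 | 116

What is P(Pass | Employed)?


P(Pass | Employed) = 44/(44+20) = 44/64 = 11/16

P(Pass|Employed) = 11/16 ≈ 68.75%


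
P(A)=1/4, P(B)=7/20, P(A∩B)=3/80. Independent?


P(A)×P(B) = 7/80
P(A∩B) = 3/80
Not equal → NOT independent

No, not independent


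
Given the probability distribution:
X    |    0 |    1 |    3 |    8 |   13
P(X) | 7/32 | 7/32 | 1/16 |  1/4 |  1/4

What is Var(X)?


E[X] = 181/32
E[X²] = 1889/32
Var(X) = E[X²] - (E[X])² = 1889/32 - 32761/1024 = 27687/1024

Var(X) = 27687/1024 ≈ 27.0381


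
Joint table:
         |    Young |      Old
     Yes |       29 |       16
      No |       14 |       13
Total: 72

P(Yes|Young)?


P(Yes|Young) = 29/(29+14) = 29/43

P = 29/43 ≈ 67.44%


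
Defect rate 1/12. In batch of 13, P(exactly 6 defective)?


Binomial: P(X=6) = C(13,6)×p^6×(1-p)^7
= 1716 × 1/2985984 × 19487171/35831808 = 2786665453/8916100448256

P(X=6) = 2786665453/8916100448256 ≈ 0.03%


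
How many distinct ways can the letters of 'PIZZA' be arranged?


Letters: 5, freq: {'P': 1, 'I': 1, 'Z': 2, 'A': 1}
5!/(1!×1!×2!×1!) = 120/2 = 60

60


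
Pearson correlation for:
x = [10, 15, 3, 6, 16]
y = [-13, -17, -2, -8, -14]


n=5, Σx=50, Σy=-54, Σxy=-663, Σx²=626, Σy²=722
r = (5×(-663) - 50×(-54))/√((5×626 - 50²)(5×722 - (-54)²))
= -615/√(630×694) = -615/√437220 ≈ -615/661.2261 ≈ -0.9301

r ≈ -0.9301


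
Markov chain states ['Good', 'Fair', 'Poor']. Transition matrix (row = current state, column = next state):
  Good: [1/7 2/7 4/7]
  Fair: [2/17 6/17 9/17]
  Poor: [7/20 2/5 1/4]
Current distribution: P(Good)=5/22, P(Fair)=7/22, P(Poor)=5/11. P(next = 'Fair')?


P(next=Fair) = Σᵢ P(now=i)×P(i→Fair)
= 5/22×2/7 + 7/22×6/17 + 5/11×2/5
= 5/77 + 21/187 + 2/11 = 470/1309

P = 470/1309 ≈ 0.3591


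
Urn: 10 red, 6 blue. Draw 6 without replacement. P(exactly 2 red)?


Hypergeometric: C(10,2)×C(6,4)/C(16,6)
= 45×15/8008 = 675/8008

P(X=2) = 675/8008 ≈ 8.43%


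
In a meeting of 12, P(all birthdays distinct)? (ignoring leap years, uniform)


P(all different) = Π(365-i)/365 for i=0..11
= (365/365)×(364/365)×...×(354/365)
= 0.832975

P ≈ 0.8330 ≈ 83.30%


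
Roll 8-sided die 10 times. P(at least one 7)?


P(no 7)^10 = (7/8)^10 = 282475249/1073741824
P(≥1) = 1 - 282475249/1073741824 = 791266575/1073741824

P = 791266575/1073741824 ≈ 73.69%


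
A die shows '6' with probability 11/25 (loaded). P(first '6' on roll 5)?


Geometric: P(X=5) = (1-p)^(k-1)×p = (14/25)^4×11/25 = 422576/9765625

P(X=5) = 422576/9765625 ≈ 4.33%


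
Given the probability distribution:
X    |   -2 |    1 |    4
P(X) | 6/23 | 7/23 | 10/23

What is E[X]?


E[X] = Σ x·P(X=x)
= (-2)×(6/23) + (1)×(7/23) + (4)×(10/23)
= 35/23

E[X] = 35/23


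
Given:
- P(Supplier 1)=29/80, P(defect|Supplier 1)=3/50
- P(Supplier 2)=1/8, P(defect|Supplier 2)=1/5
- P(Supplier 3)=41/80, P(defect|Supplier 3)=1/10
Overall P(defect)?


P(B) = Σ P(B|Aᵢ)×P(Aᵢ)
  3/50×29/80 = 87/4000
  1/5×1/8 = 1/40
  1/10×41/80 = 41/800
Sum = 49/500

P(defect) = 49/500 ≈ 9.80%


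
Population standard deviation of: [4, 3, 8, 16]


Mean = 31/4
  (4-31/4)²=225/16
  (3-31/4)²=361/16
  (8-31/4)²=1/16
  (16-31/4)²=1089/16
Σ(x-μ)² = 419/4
σ² = (419/4)/4 = 419/16

σ = √(419/16) ≈ 5.1174


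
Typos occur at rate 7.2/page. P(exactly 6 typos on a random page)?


Poisson(λ=7.2): P(X=6) = e^(-λ)×λ^k/k!
= e^(-7.2) × 7.2^6 / 6!
≈ 0.0007465858084 × 139314.069504 / 720 ≈ 0.144458

P(X=6) ≈ 0.144458 ≈ 14.45%


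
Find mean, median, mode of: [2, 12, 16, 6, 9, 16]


Sorted: [2, 6, 9, 12, 16, 16]
Mean = 61/6
Median = 21/2
Freq: {2: 1, 12: 1, 16: 2, 6: 1, 9: 1}
Mode: [16]

Mean=61/6, Median=21/2, Mode=16


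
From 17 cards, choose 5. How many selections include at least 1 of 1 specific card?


Complement: C(17,5) - C(16,5) = 6188 - 4368 = 1820

1820


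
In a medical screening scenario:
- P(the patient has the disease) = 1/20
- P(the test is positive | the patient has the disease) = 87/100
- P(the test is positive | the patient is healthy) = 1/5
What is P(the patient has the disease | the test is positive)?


Using Bayes' theorem:
P(A|B) = P(B|A)·P(A) / P(B)

P(the test is positive) = 87/100 × 1/20 + 1/5 × 19/20
= 87/2000 + 19/100 = 467/2000

P(the patient has the disease|the test is positive) = (87/2000) / (467/2000) = 87/467

P(the patient has the disease|the test is positive) = 87/467 ≈ 18.63%


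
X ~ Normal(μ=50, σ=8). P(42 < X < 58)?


z₁=(42-50)/8=-1.0, z₂=(58-50)/8=1.0
P = Φ(1.0) - Φ(-1.0) = 0.841345 - 0.158655 = 0.682690 ≈ 0.6827

P(42 < X < 58) ≈ 0.6827


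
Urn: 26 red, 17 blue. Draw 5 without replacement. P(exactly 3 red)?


Hypergeometric: C(26,3)×C(17,2)/C(43,5)
= 2600×136/962598 = 13600/37023

P(X=3) = 13600/37023 ≈ 36.73%


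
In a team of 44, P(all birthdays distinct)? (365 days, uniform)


P(all different) = Π(365-i)/365 for i=0..43
= (365/365)×(364/365)×...×(322/365)
= 0.067115

P ≈ 0.0671 ≈ 6.71%


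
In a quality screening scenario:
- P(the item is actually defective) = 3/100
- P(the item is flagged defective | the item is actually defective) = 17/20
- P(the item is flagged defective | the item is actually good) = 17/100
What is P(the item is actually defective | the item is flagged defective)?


Using Bayes' theorem:
P(A|B) = P(B|A)·P(A) / P(B)

P(the item is flagged defective) = 17/20 × 3/100 + 17/100 × 97/100
= 51/2000 + 1649/10000 = 119/625

P(the item is actually defective|the item is flagged defective) = (51/2000) / (119/625) = 15/112

P(the item is actually defective|the item is flagged defective) = 15/112 ≈ 13.39%


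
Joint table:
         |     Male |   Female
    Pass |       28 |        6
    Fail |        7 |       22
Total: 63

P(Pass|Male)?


P(Pass|Male) = 28/(28+7) = 28/35 = 4/5

P = 4/5 ≈ 80.00%


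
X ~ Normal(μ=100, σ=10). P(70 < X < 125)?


z₁=(70-100)/10=-3.0, z₂=(125-100)/10=2.5
P = Φ(2.5) - Φ(-3.0) = 0.993790 - 0.001350 = 0.992440 ≈ 0.9924

P(70 < X < 125) ≈ 0.9924


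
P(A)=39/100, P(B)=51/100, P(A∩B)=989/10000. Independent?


P(A)×P(B) = 1989/10000
P(A∩B) = 989/10000
Not equal → NOT independent

No, not independent


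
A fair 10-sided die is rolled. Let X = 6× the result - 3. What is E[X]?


E[die] = (1+10)/2 = 11/2
E[X] = 6×11/2 - 3 = 30

E[X] = 30


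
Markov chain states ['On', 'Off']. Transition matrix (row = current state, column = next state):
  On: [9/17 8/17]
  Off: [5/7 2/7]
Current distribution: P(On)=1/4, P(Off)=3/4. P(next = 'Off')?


P(next=Off) = Σᵢ P(now=i)×P(i→Off)
= 1/4×8/17 + 3/4×2/7
= 2/17 + 3/14 = 79/238

P = 79/238 ≈ 0.3319


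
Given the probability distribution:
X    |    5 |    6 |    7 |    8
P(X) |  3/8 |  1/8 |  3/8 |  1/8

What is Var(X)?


E[X] = 25/4
E[X²] = 161/4
Var(X) = E[X²] - (E[X])² = 161/4 - 625/16 = 19/16

Var(X) = 19/16 ≈ 1.1875


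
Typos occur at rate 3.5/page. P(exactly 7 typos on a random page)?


Poisson(λ=3.5): P(X=7) = e^(-λ)×λ^k/k!
= e^(-3.5) × 3.5^7 / 7!
≈ 0.03019738342 × 6433.9296875 / 5040 ≈ 0.038549

P(X=7) ≈ 0.038549 ≈ 3.85%


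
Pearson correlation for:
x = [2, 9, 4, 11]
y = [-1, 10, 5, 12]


n=4, Σx=26, Σy=26, Σxy=240, Σx²=222, Σy²=270
r = (4×240 - 26×26)/√((4×222 - 26²)(4×270 - 26²))
= 284/√(212×404) = 284/√85648 ≈ 284/292.6568 ≈ 0.9704

r ≈ 0.9704


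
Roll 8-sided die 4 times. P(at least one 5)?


P(no 5)^4 = (7/8)^4 = 2401/4096
P(≥1) = 1 - 2401/4096 = 1695/4096

P = 1695/4096 ≈ 41.38%


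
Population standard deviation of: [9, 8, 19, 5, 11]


Mean = 52/5
  (9-52/5)²=49/25
  (8-52/5)²=144/25
  (19-52/5)²=1849/25
  (5-52/5)²=729/25
  (11-52/5)²=9/25
Σ(x-μ)² = 556/5
σ² = (556/5)/5 = 556/25

σ = √(556/25) ≈ 4.7159


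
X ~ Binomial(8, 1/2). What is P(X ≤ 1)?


P(X ≤ 1) = Σ P(X=i) for i=0..1
P(X=0) = 1/256
P(X=1) = 1/32
Sum = 9/256

P(X ≤ 1) = 9/256 ≈ 3.52%


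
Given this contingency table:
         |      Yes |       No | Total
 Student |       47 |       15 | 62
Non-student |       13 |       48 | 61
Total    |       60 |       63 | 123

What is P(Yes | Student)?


P(Yes | Student) = 47/(47+15) = 47/62

P(Yes|Student) = 47/62 ≈ 75.81%


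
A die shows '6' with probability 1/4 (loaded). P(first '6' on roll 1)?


Geometric: P(X=1) = (1-p)^(k-1)×p = (3/4)^0×1/4 = 1/4

P(X=1) = 1/4 ≈ 25.00%


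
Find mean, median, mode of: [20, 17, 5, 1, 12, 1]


Sorted: [1, 1, 5, 12, 17, 20]
Mean = 56/6 = 28/3
Median = 17/2
Freq: {20: 1, 17: 1, 5: 1, 1: 2, 12: 1}
Mode: [1]

Mean=28/3, Median=17/2, Mode=1


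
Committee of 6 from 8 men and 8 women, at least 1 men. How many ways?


Count by #men:
  1M,5W: C(8,1)×C(8,5)=448
  2M,4W: C(8,2)×C(8,4)=1960
  3M,3W: C(8,3)×C(8,3)=3136
  4M,2W: C(8,4)×C(8,2)=1960
  5M,1W: C(8,5)×C(8,1)=448
  6M,0W: C(8,6)×C(8,0)=28
Total = 7980

7980


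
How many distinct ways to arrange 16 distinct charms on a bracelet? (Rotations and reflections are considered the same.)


Free circular arrangements: rotations and reflections both identified.
(n-1)!/2 = 15!/2 = 1307674368000/2 = 653837184000

653837184000


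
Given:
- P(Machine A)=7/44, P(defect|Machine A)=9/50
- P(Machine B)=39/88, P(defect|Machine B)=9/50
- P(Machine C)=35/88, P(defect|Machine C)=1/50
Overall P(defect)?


P(B) = Σ P(B|Aᵢ)×P(Aᵢ)
  9/50×7/44 = 63/2200
  9/50×39/88 = 351/4400
  1/50×35/88 = 7/880
Sum = 32/275

P(defect) = 32/275 ≈ 11.64%


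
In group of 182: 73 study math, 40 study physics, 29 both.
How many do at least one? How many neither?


|A∪B| = 73+40-29 = 84
Neither = 182-84 = 98

At least one: 84; Neither: 98


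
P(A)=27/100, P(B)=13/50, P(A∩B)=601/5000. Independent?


P(A)×P(B) = 351/5000
P(A∩B) = 601/5000
Not equal → NOT independent

No, not independent


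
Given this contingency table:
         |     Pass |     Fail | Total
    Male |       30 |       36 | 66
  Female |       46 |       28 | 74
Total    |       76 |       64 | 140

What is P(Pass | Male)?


P(Pass | Male) = 30/(30+36) = 30/66 = 5/11

P(Pass|Male) = 5/11 ≈ 45.45%


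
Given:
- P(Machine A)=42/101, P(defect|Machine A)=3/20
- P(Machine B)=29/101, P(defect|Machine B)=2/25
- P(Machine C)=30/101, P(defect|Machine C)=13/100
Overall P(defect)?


P(B) = Σ P(B|Aᵢ)×P(Aᵢ)
  3/20×42/101 = 63/1010
  2/25×29/101 = 58/2525
  13/100×30/101 = 39/1010
Sum = 313/2525

P(defect) = 313/2525 ≈ 12.40%


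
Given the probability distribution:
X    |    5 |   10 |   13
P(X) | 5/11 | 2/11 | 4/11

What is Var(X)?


E[X] = 97/11
E[X²] = 91
Var(X) = E[X²] - (E[X])² = 91 - 9409/121 = 1602/121

Var(X) = 1602/121 ≈ 13.2397


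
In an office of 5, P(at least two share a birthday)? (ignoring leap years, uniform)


P(all different) = Π(365-i)/365 for i=0..4
= 0.972864
P(match) = 1 - 0.972864 = 0.027136

P ≈ 0.0271 ≈ 2.71%


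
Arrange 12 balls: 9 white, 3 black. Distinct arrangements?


12!/(9!×3!) = 220

220


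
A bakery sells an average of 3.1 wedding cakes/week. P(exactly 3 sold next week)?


Poisson(λ=3.1): P(X=3) = e^(-λ)×λ^k/k!
= e^(-3.1) × 3.1^3 / 3!
≈ 0.04504920239 × 29.791 / 6 ≈ 0.223677

P(X=3) ≈ 0.223677 ≈ 22.37%


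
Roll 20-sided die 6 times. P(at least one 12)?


P(no 12)^6 = (19/20)^6 = 47045881/64000000
P(≥1) = 1 - 47045881/64000000 = 16954119/64000000

P = 16954119/64000000 ≈ 26.49%


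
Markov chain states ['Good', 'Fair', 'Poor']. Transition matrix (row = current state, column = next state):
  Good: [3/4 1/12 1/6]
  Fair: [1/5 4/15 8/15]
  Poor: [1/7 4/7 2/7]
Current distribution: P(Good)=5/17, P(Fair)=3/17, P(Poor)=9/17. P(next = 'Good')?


P(next=Good) = Σᵢ P(now=i)×P(i→Good)
= 5/17×3/4 + 3/17×1/5 + 9/17×1/7
= 15/68 + 3/85 + 9/119 = 789/2380

P = 789/2380 ≈ 0.3315


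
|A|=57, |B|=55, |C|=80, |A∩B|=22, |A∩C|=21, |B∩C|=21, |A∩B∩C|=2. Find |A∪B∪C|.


|A∪B∪C| = 57+55+80-22-21-21+2 = 130

|A∪B∪C| = 130


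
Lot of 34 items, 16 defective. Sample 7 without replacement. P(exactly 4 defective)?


Hypergeometric: C(16,4)×C(18,3)/C(34,7)
= 1820×816/5379616 = 2730/9889

P(X=4) = 2730/9889 ≈ 27.61%


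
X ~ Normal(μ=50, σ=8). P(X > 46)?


z = (46-50)/8 = -0.5
P(X > 46) = 1 - P(Z ≤ -0.5) = 1 - 0.3085 = 0.6915

P(X > 46) ≈ 0.6915


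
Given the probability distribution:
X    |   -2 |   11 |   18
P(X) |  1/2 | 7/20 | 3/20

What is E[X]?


E[X] = Σ x·P(X=x)
= (-2)×(1/2) + (11)×(7/20) + (18)×(3/20)
= 111/20

E[X] = 111/20


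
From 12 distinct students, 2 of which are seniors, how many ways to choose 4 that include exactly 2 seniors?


Choose 2 of the 2 seniors and 2 of the other 10 students:
C(2,2)×C(10,2) = 1×45 = 45

45


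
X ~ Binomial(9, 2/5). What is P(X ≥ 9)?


P(X ≥ 9) = Σ P(X=i) for i=9..9
P(X=9) = 512/1953125
Sum = 512/1953125

P(X ≥ 9) = 512/1953125 ≈ 0.03%


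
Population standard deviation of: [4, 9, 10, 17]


Mean = 40/4 = 10
  (4-10)²=36
  (9-10)²=1
  (10-10)²=0
  (17-10)²=49
Σ(x-μ)² = 86
σ² = 86/4 = 43/2

σ = √(43/2) ≈ 4.6368


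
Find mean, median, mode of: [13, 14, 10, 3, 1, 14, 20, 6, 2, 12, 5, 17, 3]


Sorted: [1, 2, 3, 3, 5, 6, 10, 12, 13, 14, 14, 17, 20]
Mean = 120/13
Median = 10
Freq: {13: 1, 14: 2, 10: 1, 3: 2, 1: 1, 20: 1, 6: 1, 2: 1, 12: 1, 5: 1, 17: 1}
Mode: [3, 14]

Mean=120/13, Median=10, Mode=[3, 14]


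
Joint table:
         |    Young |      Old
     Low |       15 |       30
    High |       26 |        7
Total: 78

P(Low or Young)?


P(Low∨Young) = P(Low) + P(Young) - P(Low∧Young)
= (45 + 41 - 15)/78 = 71/78

P = 71/78 ≈ 91.03%


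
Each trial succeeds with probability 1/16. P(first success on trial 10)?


Geometric: P(X=10) = (1-p)^(k-1)×p = (15/16)^9×1/16 = 38443359375/1099511627776

P(X=10) = 38443359375/1099511627776 ≈ 3.50%


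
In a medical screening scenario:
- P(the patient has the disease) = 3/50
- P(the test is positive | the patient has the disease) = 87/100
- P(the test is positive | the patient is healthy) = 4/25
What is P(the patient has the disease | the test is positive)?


Using Bayes' theorem:
P(A|B) = P(B|A)·P(A) / P(B)

P(the test is positive) = 87/100 × 3/50 + 4/25 × 47/50
= 261/5000 + 94/625 = 1013/5000

P(the patient has the disease|the test is positive) = (261/5000) / (1013/5000) = 261/1013

P(the patient has the disease|the test is positive) = 261/1013 ≈ 25.77%


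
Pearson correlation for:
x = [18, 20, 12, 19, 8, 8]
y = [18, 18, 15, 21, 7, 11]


n=6, Σx=85, Σy=90, Σxy=1407, Σx²=1357, Σy²=1484
r = (6×1407 - 85×90)/√((6×1357 - 85²)(6×1484 - 90²))
= 792/√(917×804) = 792/√737268 ≈ 792/858.6431 ≈ 0.9224

r ≈ 0.9224


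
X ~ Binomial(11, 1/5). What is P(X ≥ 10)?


P(X ≥ 10) = Σ P(X=i) for i=10..11
P(X=10) = 44/48828125
P(X=11) = 1/48828125
Sum = 9/9765625

P(X ≥ 10) = 9/9765625 ≈ 0.00%


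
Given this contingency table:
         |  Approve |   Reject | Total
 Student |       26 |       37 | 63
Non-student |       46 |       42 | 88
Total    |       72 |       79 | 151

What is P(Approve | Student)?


P(Approve | Student) = 26/(26+37) = 26/63

P(Approve|Student) = 26/63 ≈ 41.27%


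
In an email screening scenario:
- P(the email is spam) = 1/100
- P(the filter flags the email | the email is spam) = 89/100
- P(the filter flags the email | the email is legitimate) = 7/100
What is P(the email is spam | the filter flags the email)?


Using Bayes' theorem:
P(A|B) = P(B|A)·P(A) / P(B)

P(the filter flags the email) = 89/100 × 1/100 + 7/100 × 99/100
= 89/10000 + 693/10000 = 391/5000

P(the email is spam|the filter flags the email) = (89/10000) / (391/5000) = 89/782

P(the email is spam|the filter flags the email) = 89/782 ≈ 11.38%


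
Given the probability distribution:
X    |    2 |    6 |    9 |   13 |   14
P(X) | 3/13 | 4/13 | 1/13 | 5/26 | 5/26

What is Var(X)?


E[X] = 213/26
E[X²] = 2299/26
Var(X) = E[X²] - (E[X])² = 2299/26 - 45369/676 = 14405/676

Var(X) = 14405/676 ≈ 21.3092


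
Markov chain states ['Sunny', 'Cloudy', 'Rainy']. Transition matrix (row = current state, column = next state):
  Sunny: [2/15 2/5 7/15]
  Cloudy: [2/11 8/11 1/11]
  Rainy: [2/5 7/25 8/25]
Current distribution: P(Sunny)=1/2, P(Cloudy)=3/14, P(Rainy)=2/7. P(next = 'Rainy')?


P(next=Rainy) = Σᵢ P(now=i)×P(i→Rainy)
= 1/2×7/15 + 3/14×1/11 + 2/7×8/25
= 7/30 + 3/154 + 16/175 = 284/825

P = 284/825 ≈ 0.3442


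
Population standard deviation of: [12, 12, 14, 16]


Mean = 54/4 = 27/2
  (12-27/2)²=9/4
  (12-27/2)²=9/4
  (14-27/2)²=1/4
  (16-27/2)²=25/4
Σ(x-μ)² = 11
σ² = 11/4

σ = √(11/4) ≈ 1.6583


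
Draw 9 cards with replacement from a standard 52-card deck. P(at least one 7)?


P(not a 7) = 48/52 = 12/13
P(none in 9 draws) = (12/13)^9 = 5159780352/10604499373
P(≥1 7) = 1 - 5159780352/10604499373 = 5444719021/10604499373

P = 5444719021/10604499373 ≈ 51.34%


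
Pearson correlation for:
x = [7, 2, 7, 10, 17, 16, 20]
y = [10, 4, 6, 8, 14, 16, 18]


n=7, Σx=79, Σy=76, Σxy=1054, Σx²=1147, Σy²=992
r = (7×1054 - 79×76)/√((7×1147 - 79²)(7×992 - 76²))
= 1374/√(1788×1168) = 1374/√2088384 ≈ 1374/1445.1242 ≈ 0.9508

r ≈ 0.9508


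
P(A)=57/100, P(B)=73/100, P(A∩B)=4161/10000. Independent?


P(A)×P(B) = 4161/10000
P(A∩B) = 4161/10000
Equal ✓ → Independent

Yes, independent


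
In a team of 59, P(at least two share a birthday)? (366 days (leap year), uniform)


P(all different) = Π(366-i)/366 for i=0..58
= 0.007112
P(match) = 1 - 0.007112 = 0.992888

P ≈ 0.9929 ≈ 99.29%


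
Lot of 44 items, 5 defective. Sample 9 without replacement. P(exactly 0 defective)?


Hypergeometric: C(5,0)×C(39,9)/C(44,9)
= 1×211915132/708930508 = 527/1763

P(X=0) = 527/1763 ≈ 29.89%


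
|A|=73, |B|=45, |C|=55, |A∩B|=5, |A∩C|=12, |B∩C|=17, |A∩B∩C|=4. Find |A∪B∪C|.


|A∪B∪C| = 73+45+55-5-12-17+4 = 143

|A∪B∪C| = 143


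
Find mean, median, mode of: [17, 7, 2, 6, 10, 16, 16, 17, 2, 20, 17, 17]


Sorted: [2, 2, 6, 7, 10, 16, 16, 17, 17, 17, 17, 20]
Mean = 147/12 = 49/4
Median = 16
Freq: {17: 4, 7: 1, 2: 2, 6: 1, 10: 1, 16: 2, 20: 1}
Mode: [17]

Mean=49/4, Median=16, Mode=17


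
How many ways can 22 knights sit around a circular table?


Circular arrangements of 22 distinct objects: fix one position to break rotational symmetry.
(n-1)! = 21! = 51090942171709440000

51090942171709440000


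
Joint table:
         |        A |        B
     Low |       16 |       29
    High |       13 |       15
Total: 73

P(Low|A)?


P(Low|A) = 16/(16+13) = 16/29

P = 16/29 ≈ 55.17%


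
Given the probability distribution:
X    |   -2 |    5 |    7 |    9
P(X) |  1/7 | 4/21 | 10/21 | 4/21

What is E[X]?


E[X] = Σ x·P(X=x)
= (-2)×(1/7) + (5)×(4/21) + (7)×(10/21) + (9)×(4/21)
= 40/7

E[X] = 40/7


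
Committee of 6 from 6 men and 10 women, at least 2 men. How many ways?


Count by #men:
  2M,4W: C(6,2)×C(10,4)=3150
  3M,3W: C(6,3)×C(10,3)=2400
  4M,2W: C(6,4)×C(10,2)=675
  5M,1W: C(6,5)×C(10,1)=60
  6M,0W: C(6,6)×C(10,0)=1
Total = 6286

6286


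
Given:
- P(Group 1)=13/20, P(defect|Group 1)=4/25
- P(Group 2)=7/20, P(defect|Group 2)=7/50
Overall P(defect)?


P(B) = Σ P(B|Aᵢ)×P(Aᵢ)
  4/25×13/20 = 13/125
  7/50×7/20 = 49/1000
Sum = 153/1000

P(defect) = 153/1000 ≈ 15.30%


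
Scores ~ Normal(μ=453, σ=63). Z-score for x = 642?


z = (x - μ)/σ = (642 - 453)/63 = 3.0

z = 3.0


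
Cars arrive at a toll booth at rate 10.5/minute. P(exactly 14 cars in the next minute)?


Poisson(λ=10.5): P(X=14) = e^(-λ)×λ^k/k!
= e^(-10.5) × 10.5^14 / 14!
≈ 2.753644935e-05 × 1.97993159944e+14 / 87178291200 ≈ 0.062539

P(X=14) ≈ 0.062539 ≈ 6.25%


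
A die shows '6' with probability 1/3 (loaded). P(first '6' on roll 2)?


Geometric: P(X=2) = (1-p)^(k-1)×p = (2/3)^1×1/3 = 2/9

P(X=2) = 2/9 ≈ 22.22%


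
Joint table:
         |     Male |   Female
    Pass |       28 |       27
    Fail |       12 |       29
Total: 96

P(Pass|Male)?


P(Pass|Male) = 28/(28+12) = 28/40 = 7/10

P = 7/10 ≈ 70.00%


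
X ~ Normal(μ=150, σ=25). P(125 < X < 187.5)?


z₁=(125-150)/25=-1.0, z₂=(187.5-150)/25=1.5
P = Φ(1.5) - Φ(-1.0) = 0.933193 - 0.158655 = 0.774538 ≈ 0.7745

P(125 < X < 187.5) ≈ 0.7745


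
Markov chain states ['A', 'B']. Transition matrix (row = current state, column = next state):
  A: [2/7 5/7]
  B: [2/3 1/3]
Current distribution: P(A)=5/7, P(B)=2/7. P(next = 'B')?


P(next=B) = Σᵢ P(now=i)×P(i→B)
= 5/7×5/7 + 2/7×1/3
= 25/49 + 2/21 = 89/147

P = 89/147 ≈ 0.6054


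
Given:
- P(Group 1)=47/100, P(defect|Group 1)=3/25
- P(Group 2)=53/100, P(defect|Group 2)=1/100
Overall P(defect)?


P(B) = Σ P(B|Aᵢ)×P(Aᵢ)
  3/25×47/100 = 141/2500
  1/100×53/100 = 53/10000
Sum = 617/10000

P(defect) = 617/10000 ≈ 6.17%


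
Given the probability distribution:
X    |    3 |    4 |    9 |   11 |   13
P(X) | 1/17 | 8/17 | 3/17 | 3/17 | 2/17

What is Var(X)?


E[X] = 121/17
E[X²] = 1081/17
Var(X) = E[X²] - (E[X])² = 1081/17 - 14641/289 = 3736/289

Var(X) = 3736/289 ≈ 12.9273


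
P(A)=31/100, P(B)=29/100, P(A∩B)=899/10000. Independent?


P(A)×P(B) = 899/10000
P(A∩B) = 899/10000
Equal ✓ → Independent

Yes, independent


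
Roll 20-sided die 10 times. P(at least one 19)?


P(no 19)^10 = (19/20)^10 = 6131066257801/10240000000000
P(≥1) = 1 - 6131066257801/10240000000000 = 4108933742199/10240000000000

P = 4108933742199/10240000000000 ≈ 40.13%


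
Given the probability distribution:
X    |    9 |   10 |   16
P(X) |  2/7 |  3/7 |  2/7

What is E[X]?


E[X] = Σ x·P(X=x)
= (9)×(2/7) + (10)×(3/7) + (16)×(2/7)
= 80/7

E[X] = 80/7


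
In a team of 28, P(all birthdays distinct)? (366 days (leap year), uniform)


P(all different) = Π(366-i)/366 for i=0..27
= (366/366)×(365/366)×...×(339/366)
= 0.346570

P ≈ 0.3466 ≈ 34.66%


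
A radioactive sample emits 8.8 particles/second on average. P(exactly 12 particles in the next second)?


Poisson(λ=8.8): P(X=12) = e^(-λ)×λ^k/k!
= e^(-8.8) × 8.8^12 / 12!
≈ 0.0001507330751 × 215671155822 / 479001600 ≈ 0.067868

P(X=12) ≈ 0.067868 ≈ 6.79%


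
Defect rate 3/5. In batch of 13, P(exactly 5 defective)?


Binomial: P(X=5) = C(13,5)×p^5×(1-p)^8
= 1287 × 243/3125 × 256/390625 = 80061696/1220703125

P(X=5) = 80061696/1220703125 ≈ 6.56%


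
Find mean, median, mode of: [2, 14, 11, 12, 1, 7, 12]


Sorted: [1, 2, 7, 11, 12, 12, 14]
Mean = 59/7
Median = 11
Freq: {2: 1, 14: 1, 11: 1, 12: 2, 1: 1, 7: 1}
Mode: [12]

Mean=59/7, Median=11, Mode=12


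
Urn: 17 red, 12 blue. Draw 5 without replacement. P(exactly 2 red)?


Hypergeometric: C(17,2)×C(12,3)/C(29,5)
= 136×220/118755 = 5984/23751

P(X=2) = 5984/23751 ≈ 25.19%


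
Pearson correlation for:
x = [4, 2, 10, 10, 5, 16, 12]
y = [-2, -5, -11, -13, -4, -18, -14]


n=7, Σx=59, Σy=-67, Σxy=-734, Σx²=645, Σy²=855
r = (7×(-734) - 59×(-67))/√((7×645 - 59²)(7×855 - (-67)²))
= -1185/√(1034×1496) = -1185/√1546864 ≈ -1185/1243.7299 ≈ -0.9528

r ≈ -0.9528


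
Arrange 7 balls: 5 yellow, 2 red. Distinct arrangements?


7!/(5!×2!) = 21

21


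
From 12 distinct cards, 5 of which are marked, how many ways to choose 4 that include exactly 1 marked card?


Choose 1 of the 5 marked cards and 3 of the other 7 cards:
C(5,1)×C(7,3) = 5×35 = 175

175


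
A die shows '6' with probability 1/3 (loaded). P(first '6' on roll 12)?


Geometric: P(X=12) = (1-p)^(k-1)×p = (2/3)^11×1/3 = 2048/531441

P(X=12) = 2048/531441 ≈ 0.39%


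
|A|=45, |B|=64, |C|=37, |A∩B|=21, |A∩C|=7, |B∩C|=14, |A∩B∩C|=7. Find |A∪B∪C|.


|A∪B∪C| = 45+64+37-21-7-14+7 = 111

|A∪B∪C| = 111


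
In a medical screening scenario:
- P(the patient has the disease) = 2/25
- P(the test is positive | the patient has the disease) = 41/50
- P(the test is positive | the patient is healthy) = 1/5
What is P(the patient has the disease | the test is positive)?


Using Bayes' theorem:
P(A|B) = P(B|A)·P(A) / P(B)

P(the test is positive) = 41/50 × 2/25 + 1/5 × 23/25
= 41/625 + 23/125 = 156/625

P(the patient has the disease|the test is positive) = (41/625) / (156/625) = 41/156

P(the patient has the disease|the test is positive) = 41/156 ≈ 26.28%


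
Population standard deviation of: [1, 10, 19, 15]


Mean = 45/4
  (1-45/4)²=1681/16
  (10-45/4)²=25/16
  (19-45/4)²=961/16
  (15-45/4)²=225/16
Σ(x-μ)² = 723/4
σ² = (723/4)/4 = 723/16

σ = √(723/16) ≈ 6.7222


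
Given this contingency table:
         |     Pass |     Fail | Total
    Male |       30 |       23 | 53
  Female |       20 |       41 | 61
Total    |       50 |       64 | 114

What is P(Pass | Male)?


P(Pass | Male) = 30/(30+23) = 30/53

P(Pass|Male) = 30/53 ≈ 56.60%


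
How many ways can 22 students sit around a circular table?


Circular arrangements of 22 distinct objects: fix one position to break rotational symmetry.
(n-1)! = 21! = 51090942171709440000

51090942171709440000


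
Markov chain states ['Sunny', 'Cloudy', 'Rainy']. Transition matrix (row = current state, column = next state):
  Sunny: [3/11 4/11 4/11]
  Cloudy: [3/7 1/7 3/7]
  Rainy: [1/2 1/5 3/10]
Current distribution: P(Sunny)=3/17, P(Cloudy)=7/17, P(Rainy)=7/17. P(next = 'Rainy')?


P(next=Rainy) = Σᵢ P(now=i)×P(i→Rainy)
= 3/17×4/11 + 7/17×3/7 + 7/17×3/10
= 12/187 + 3/17 + 21/170 = 681/1870

P = 681/1870 ≈ 0.3642


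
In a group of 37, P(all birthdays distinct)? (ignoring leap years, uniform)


P(all different) = Π(365-i)/365 for i=0..36
= (365/365)×(364/365)×...×(329/365)
= 0.151266

P ≈ 0.1513 ≈ 15.13%


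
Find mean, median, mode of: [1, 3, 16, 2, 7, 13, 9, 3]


Sorted: [1, 2, 3, 3, 7, 9, 13, 16]
Mean = 54/8 = 27/4
Median = 5
Freq: {1: 1, 3: 2, 16: 1, 2: 1, 7: 1, 13: 1, 9: 1}
Mode: [3]

Mean=27/4, Median=5, Mode=3


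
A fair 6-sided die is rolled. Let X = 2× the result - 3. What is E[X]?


E[die] = (1+6)/2 = 7/2
E[X] = 2×7/2 - 3 = 4

E[X] = 4


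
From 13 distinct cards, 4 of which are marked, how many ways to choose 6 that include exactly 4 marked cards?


Choose 4 of the 4 marked cards and 2 of the other 9 cards:
C(4,4)×C(9,2) = 1×36 = 36

36


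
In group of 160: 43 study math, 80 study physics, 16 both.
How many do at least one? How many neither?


|A∪B| = 43+80-16 = 107
Neither = 160-107 = 53

At least one: 107; Neither: 53


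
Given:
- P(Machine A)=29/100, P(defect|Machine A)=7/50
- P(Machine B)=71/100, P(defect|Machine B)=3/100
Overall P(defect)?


P(B) = Σ P(B|Aᵢ)×P(Aᵢ)
  7/50×29/100 = 203/5000
  3/100×71/100 = 213/10000
Sum = 619/10000

P(defect) = 619/10000 ≈ 6.19%


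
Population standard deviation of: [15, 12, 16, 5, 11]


Mean = 59/5
  (15-59/5)²=256/25
  (12-59/5)²=1/25
  (16-59/5)²=441/25
  (5-59/5)²=1156/25
  (11-59/5)²=16/25
Σ(x-μ)² = 374/5
σ² = (374/5)/5 = 374/25

σ = √(374/25) ≈ 3.8678


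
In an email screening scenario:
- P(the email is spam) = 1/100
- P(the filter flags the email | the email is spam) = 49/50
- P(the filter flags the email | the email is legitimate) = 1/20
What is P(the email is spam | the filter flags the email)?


Using Bayes' theorem:
P(A|B) = P(B|A)·P(A) / P(B)

P(the filter flags the email) = 49/50 × 1/100 + 1/20 × 99/100
= 49/5000 + 99/2000 = 593/10000

P(the email is spam|the filter flags the email) = (49/5000) / (593/10000) = 98/593

P(the email is spam|the filter flags the email) = 98/593 ≈ 16.53%


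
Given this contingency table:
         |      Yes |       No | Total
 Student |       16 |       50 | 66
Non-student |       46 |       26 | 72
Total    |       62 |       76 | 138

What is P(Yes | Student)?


P(Yes | Student) = 16/(16+50) = 16/66 = 8/33

P(Yes|Student) = 8/33 ≈ 24.24%


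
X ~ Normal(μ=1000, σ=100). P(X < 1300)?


z = (1300-1000)/100 = 3.0
P(Z < 3.0) = 0.9987

P(X < 1300) ≈ 0.9987


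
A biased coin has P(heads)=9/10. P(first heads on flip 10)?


Geometric: P(X=10) = (1-p)^(k-1)×p = (1/10)^9×9/10 = 9/10000000000

P(X=10) = 9/10000000000 ≈ 0.00%


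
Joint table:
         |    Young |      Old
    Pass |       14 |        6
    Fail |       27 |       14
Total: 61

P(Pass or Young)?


P(Pass∨Young) = P(Pass) + P(Young) - P(Pass∧Young)
= (20 + 41 - 14)/61 = 47/61

P = 47/61 ≈ 77.05%


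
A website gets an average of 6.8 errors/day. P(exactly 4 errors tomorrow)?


Poisson(λ=6.8): P(X=4) = e^(-λ)×λ^k/k!
= e^(-6.8) × 6.8^4 / 4!
≈ 0.001113775148 × 2138.1376 / 24 ≈ 0.099225

P(X=4) ≈ 0.099225 ≈ 9.92%


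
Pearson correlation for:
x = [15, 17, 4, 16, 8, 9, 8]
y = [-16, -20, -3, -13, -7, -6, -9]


n=7, Σx=77, Σy=-74, Σxy=-982, Σx²=995, Σy²=1000
r = (7×(-982) - 77×(-74))/√((7×995 - 77²)(7×1000 - (-74)²))
= -1176/√(1036×1524) = -1176/√1578864 ≈ -1176/1256.5286 ≈ -0.9359

r ≈ -0.9359
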